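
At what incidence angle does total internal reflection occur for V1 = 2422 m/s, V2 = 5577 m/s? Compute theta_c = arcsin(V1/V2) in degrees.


V1/V2 = 2422/5577 = 0.434284
theta_c = arcsin(0.434284) = 25.7397 degrees

25.7397


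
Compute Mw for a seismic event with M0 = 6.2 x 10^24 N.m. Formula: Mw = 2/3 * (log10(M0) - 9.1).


log10(M0) = log10(6.2 x 10^24) = 24.7924
Mw = 2/3 * (24.7924 - 9.1)
= 2/3 * 15.6924
= 10.46

10.46


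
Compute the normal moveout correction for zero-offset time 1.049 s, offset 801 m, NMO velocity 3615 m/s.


x/Vnmo = 801/3615 = 0.221577
(x/Vnmo)^2 = 0.049096
t0^2 = 1.100401
sqrt(1.100401 + 0.049096) = 1.072146
dt = 1.072146 - 1.049 = 0.023146

0.023146


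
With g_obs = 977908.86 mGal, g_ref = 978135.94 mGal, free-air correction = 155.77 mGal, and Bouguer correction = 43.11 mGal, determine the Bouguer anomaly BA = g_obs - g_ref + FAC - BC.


BA = g_obs - g_ref + FAC - BC
= 977908.86 - 978135.94 + 155.77 - 43.11
= -114.42 mGal

-114.42


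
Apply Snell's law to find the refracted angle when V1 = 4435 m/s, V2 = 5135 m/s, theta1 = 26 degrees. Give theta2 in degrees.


sin(theta1) = sin(26 deg) = 0.438371
sin(theta2) = V2/V1 * sin(theta1) = 5135/4435 * 0.438371 = 0.507562
theta2 = arcsin(0.507562) = 30.5015 degrees

30.5015


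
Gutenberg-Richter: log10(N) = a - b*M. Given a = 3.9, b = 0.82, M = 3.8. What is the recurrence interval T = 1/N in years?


log10(N) = 3.9 - 0.82*3.8 = 0.784
N = 10^0.784 = 6.08135
T = 1/N = 1/6.08135 = 0.1644 years

0.1644


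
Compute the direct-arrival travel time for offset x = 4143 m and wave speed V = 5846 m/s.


t = x / V
= 4143 / 5846
= 0.7087 s

0.7087


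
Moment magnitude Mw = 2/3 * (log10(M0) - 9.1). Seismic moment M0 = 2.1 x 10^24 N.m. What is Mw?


log10(M0) = log10(2.1 x 10^24) = 24.3222
Mw = 2/3 * (24.3222 - 9.1)
= 2/3 * 15.2222
= 10.15

10.15


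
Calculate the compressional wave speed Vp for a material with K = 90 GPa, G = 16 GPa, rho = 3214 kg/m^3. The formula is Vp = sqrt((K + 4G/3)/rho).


First compute the effective modulus:
K + 4G/3 = 90e9 + 4*16e9/3 = 111333333333.33 Pa
Then divide by density:
111333333333.33 / 3214 = 34640116.1585 Pa/(kg/m^3)
Take the square root:
Vp = sqrt(34640116.1585) = 5885.59 m/s

5885.59


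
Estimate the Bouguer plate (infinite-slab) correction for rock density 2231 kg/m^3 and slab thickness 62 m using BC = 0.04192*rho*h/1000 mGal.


BC = 0.04192 * rho * h / 1000
= 0.04192 * 2231 * 62 / 1000
= 5.7985 mGal

5.7985


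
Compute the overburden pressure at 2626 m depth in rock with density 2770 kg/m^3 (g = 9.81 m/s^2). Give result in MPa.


P = rho * g * z / 1e6
= 2770 * 9.81 * 2626 / 1e6
= 71358136.2 / 1e6
= 71.3581 MPa

71.3581


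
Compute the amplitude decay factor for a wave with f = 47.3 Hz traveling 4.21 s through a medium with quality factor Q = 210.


pi*f*t/Q = pi*47.3*4.21/210 = 2.979023
A/A0 = exp(-2.979023) = 0.050842

0.050842


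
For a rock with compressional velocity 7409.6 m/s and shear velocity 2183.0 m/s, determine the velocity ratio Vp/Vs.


Vp/Vs = 7409.6 / 2183.0
= 3.3942

3.3942


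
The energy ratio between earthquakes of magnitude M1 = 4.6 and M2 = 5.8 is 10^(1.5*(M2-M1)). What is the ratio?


M2 - M1 = 5.8 - 4.6 = 1.2
1.5 * 1.2 = 1.8
ratio = 10^1.8 = 63.1

63.1


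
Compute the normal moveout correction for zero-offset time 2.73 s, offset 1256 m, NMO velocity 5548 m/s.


x/Vnmo = 1256/5548 = 0.226388
(x/Vnmo)^2 = 0.051251
t0^2 = 7.4529
sqrt(7.4529 + 0.051251) = 2.739371
dt = 2.739371 - 2.73 = 0.009371

0.009371


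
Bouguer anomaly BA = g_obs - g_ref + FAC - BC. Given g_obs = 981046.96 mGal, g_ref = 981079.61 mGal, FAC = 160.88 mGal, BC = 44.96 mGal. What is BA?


BA = g_obs - g_ref + FAC - BC
= 981046.96 - 981079.61 + 160.88 - 44.96
= 83.27 mGal

83.27


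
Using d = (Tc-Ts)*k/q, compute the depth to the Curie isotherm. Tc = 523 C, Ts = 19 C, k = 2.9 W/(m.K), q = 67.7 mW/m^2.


T_Curie - T_surf = 523 - 19 = 504 C
Convert q to W/m^2: 67.7 mW/m^2 = 0.0677 W/m^2
d = 504 * 2.9 / 0.0677 = 21589.36 m

21589.36


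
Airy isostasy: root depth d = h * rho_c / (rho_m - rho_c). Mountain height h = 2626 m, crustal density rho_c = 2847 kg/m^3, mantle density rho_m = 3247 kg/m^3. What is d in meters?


rho_m - rho_c = 3247 - 2847 = 400
d = 2626 * 2847 / 400
= 7476222 / 400
= 18690.56 m

18690.56


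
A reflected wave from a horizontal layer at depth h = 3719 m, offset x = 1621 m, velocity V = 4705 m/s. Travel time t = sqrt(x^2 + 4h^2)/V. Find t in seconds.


x^2 + 4h^2 = 1621^2 + 4*3719^2 = 2627641 + 55323844 = 57951485
sqrt(57951485) = 7612.5873
t = 7612.5873 / 4705 = 1.618 s

1.618


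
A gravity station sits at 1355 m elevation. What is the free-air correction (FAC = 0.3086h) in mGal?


FAC = 0.3086 * h
= 0.3086 * 1355
= 418.153 mGal

418.153


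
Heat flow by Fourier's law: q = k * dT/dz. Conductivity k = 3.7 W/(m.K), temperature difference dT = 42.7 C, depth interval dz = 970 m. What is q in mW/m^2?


q = k * dT / dz * 1000
= 3.7 * 42.7 / 970 * 1000
= 0.162876 * 1000
= 162.8763 mW/m^2

162.8763


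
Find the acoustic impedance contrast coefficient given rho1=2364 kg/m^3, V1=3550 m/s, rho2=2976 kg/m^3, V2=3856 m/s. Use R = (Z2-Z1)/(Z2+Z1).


Z1 = 2364 * 3550 = 8392200
Z2 = 2976 * 3856 = 11475456
R = (11475456 - 8392200) / (11475456 + 8392200) = 3083256 / 19867656 = 0.1552

0.1552


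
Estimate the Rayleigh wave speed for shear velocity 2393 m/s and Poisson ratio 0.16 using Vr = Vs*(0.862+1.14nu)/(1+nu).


Numerator factor = 0.862 + 1.14*0.16 = 1.0444
Denominator = 1 + 0.16 = 1.16
Vr = 2393 * 1.0444 / 1.16 = 2154.53 m/s

2154.53


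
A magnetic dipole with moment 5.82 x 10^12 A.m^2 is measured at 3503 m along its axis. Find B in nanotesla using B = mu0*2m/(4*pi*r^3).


m = 5.82 x 10^12 = 5820000000000 A.m^2
2m = 11640000000000 A.m^2
r^3 = 3503^3 = 42985344527
B = (4pi*10^-7) * 11640000000000 / (4*pi * 42985344527) * 1e9
= 14627255.395114 / 540169770312.2 * 1e9
= 27078.9966 nT

27078.9966


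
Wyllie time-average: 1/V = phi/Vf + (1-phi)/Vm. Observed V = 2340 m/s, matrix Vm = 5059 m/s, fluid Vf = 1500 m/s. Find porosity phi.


1/V - 1/Vm = 1/2340 - 1/5059 = 0.00022968
1/Vf - 1/Vm = 1/1500 - 1/5059 = 0.000469
phi = 0.00022968 / 0.000469 = 0.4897

0.4897


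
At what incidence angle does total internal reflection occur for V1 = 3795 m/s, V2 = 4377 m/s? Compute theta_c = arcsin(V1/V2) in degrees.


V1/V2 = 3795/4377 = 0.867032
theta_c = arcsin(0.867032) = 60.1156 degrees

60.1156


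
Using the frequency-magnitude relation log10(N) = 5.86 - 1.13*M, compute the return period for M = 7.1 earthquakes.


log10(N) = 5.86 - 1.13*7.1 = -2.163
N = 10^-2.163 = 0.006871
T = 1/N = 1/0.006871 = 145.5459 years

145.5459


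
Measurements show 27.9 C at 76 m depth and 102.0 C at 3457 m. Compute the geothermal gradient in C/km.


dT = 102.0 - 27.9 = 74.1 C
dz = 3457 - 76 = 3381 m
gradient = dT/dz * 1000 = 74.1/3381 * 1000 = 21.9166 C/km

21.9166


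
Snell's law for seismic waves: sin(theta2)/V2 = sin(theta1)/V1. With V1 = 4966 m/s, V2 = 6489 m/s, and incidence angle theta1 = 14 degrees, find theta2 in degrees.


sin(theta1) = sin(14 deg) = 0.241922
sin(theta2) = V2/V1 * sin(theta1) = 6489/4966 * 0.241922 = 0.316116
theta2 = arcsin(0.316116) = 18.4282 degrees

18.4282


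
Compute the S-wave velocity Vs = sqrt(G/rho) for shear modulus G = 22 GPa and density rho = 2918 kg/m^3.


Convert G to Pa: G = 22e9 Pa
Compute G/rho = 22e9 / 2918 = 7539410.5552
Vs = sqrt(7539410.5552) = 2745.8 m/s

2745.8


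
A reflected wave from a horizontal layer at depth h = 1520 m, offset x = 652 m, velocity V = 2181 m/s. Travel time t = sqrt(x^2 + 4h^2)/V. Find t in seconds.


x^2 + 4h^2 = 652^2 + 4*1520^2 = 425104 + 9241600 = 9666704
sqrt(9666704) = 3109.1324
t = 3109.1324 / 2181 = 1.4256 s

1.4256


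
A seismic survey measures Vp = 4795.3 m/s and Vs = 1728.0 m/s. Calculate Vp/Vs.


Vp/Vs = 4795.3 / 1728.0
= 2.7751

2.7751


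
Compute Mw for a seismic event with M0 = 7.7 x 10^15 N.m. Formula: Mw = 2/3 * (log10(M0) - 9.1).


log10(M0) = log10(7.7 x 10^15) = 15.8865
Mw = 2/3 * (15.8865 - 9.1)
= 2/3 * 6.7865
= 4.52

4.52


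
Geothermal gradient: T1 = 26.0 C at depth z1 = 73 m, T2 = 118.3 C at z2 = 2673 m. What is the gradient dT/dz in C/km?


dT = 118.3 - 26.0 = 92.3 C
dz = 2673 - 73 = 2600 m
gradient = dT/dz * 1000 = 92.3/2600 * 1000 = 35.5 C/km

35.5


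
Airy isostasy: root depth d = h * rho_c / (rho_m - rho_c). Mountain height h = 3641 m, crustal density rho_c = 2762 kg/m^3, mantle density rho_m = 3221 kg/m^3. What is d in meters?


rho_m - rho_c = 3221 - 2762 = 459
d = 3641 * 2762 / 459
= 10056442 / 459
= 21909.46 m

21909.46


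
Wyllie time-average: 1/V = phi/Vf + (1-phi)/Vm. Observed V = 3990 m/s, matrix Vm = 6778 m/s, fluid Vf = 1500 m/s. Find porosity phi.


1/V - 1/Vm = 1/3990 - 1/6778 = 0.00010309
1/Vf - 1/Vm = 1/1500 - 1/6778 = 0.00051913
phi = 0.00010309 / 0.00051913 = 0.1986

0.1986


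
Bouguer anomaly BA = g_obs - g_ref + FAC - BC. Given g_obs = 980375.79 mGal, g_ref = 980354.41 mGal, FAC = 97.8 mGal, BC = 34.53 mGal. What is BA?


BA = g_obs - g_ref + FAC - BC
= 980375.79 - 980354.41 + 97.8 - 34.53
= 84.65 mGal

84.65


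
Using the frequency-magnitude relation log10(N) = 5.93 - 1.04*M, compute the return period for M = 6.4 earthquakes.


log10(N) = 5.93 - 1.04*6.4 = -0.726
N = 10^-0.726 = 0.187932
T = 1/N = 1/0.187932 = 5.3211 years

5.3211


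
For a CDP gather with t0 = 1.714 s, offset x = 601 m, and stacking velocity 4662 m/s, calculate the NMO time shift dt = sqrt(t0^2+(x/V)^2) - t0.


x/Vnmo = 601/4662 = 0.128915
(x/Vnmo)^2 = 0.016619
t0^2 = 2.937796
sqrt(2.937796 + 0.016619) = 1.718841
dt = 1.718841 - 1.714 = 0.004841

0.004841


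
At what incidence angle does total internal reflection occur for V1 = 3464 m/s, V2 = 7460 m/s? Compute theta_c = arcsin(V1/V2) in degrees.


V1/V2 = 3464/7460 = 0.464343
theta_c = arcsin(0.464343) = 27.6677 degrees

27.6677


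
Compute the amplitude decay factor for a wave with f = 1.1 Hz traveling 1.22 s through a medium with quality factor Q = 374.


pi*f*t/Q = pi*1.1*1.22/374 = 0.011273
A/A0 = exp(-0.011273) = 0.988791

0.988791


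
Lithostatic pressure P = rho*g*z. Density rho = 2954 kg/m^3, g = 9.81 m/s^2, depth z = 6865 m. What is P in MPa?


P = rho * g * z / 1e6
= 2954 * 9.81 * 6865 / 1e6
= 198939050.1 / 1e6
= 198.9391 MPa

198.9391


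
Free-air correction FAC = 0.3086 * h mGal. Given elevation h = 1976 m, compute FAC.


FAC = 0.3086 * h
= 0.3086 * 1976
= 609.7936 mGal

609.7936


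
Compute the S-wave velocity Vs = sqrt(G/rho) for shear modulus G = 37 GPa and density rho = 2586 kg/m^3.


Convert G to Pa: G = 37e9 Pa
Compute G/rho = 37e9 / 2586 = 14307811.2916
Vs = sqrt(14307811.2916) = 3782.57 m/s

3782.57


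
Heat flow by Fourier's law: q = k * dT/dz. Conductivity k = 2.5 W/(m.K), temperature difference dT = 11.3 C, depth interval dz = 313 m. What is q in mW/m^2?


q = k * dT / dz * 1000
= 2.5 * 11.3 / 313 * 1000
= 0.090256 * 1000
= 90.2556 mW/m^2

90.2556


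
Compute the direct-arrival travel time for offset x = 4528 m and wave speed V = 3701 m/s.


t = x / V
= 4528 / 3701
= 1.2235 s

1.2235


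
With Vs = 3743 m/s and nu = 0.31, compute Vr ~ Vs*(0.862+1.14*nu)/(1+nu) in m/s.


Numerator factor = 0.862 + 1.14*0.31 = 1.2154
Denominator = 1 + 0.31 = 1.31
Vr = 3743 * 1.2154 / 1.31 = 3472.7 m/s

3472.7


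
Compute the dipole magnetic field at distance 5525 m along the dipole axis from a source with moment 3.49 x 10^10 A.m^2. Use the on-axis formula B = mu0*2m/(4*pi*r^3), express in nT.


m = 3.49 x 10^10 = 34900000000 A.m^2
2m = 69800000000 A.m^2
r^3 = 5525^3 = 168654078125
B = (4pi*10^-7) * 69800000000 / (4*pi * 168654078125) * 1e9
= 87713.266888 / 2119369651341.84 * 1e9
= 41.3865 nT

41.3865


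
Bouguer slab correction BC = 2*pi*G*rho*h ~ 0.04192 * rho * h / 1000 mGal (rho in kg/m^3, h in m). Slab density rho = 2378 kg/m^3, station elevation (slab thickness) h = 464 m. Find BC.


BC = 0.04192 * rho * h / 1000
= 0.04192 * 2378 * 464 / 1000
= 46.2542 mGal

46.2542


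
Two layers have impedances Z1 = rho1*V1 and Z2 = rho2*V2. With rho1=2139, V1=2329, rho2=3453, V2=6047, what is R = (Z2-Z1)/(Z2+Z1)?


Z1 = 2139 * 2329 = 4981731
Z2 = 3453 * 6047 = 20880291
R = (20880291 - 4981731) / (20880291 + 4981731) = 15898560 / 25862022 = 0.6147

0.6147


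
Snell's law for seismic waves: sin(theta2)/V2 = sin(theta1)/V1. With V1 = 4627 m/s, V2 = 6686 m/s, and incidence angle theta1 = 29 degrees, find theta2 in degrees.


sin(theta1) = sin(29 deg) = 0.48481
sin(theta2) = V2/V1 * sin(theta1) = 6686/4627 * 0.48481 = 0.700548
theta2 = arcsin(0.700548) = 44.471 degrees

44.471


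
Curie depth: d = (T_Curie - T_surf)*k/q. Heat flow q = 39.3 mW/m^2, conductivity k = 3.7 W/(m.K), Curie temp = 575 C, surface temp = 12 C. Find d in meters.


T_Curie - T_surf = 575 - 12 = 563 C
Convert q to W/m^2: 39.3 mW/m^2 = 0.0393 W/m^2
d = 563 * 3.7 / 0.0393 = 53005.09 m

53005.09


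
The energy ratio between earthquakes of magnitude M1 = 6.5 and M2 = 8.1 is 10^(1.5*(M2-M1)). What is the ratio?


M2 - M1 = 8.1 - 6.5 = 1.6
1.5 * 1.6 = 2.4
ratio = 10^2.4 = 251.19

251.19


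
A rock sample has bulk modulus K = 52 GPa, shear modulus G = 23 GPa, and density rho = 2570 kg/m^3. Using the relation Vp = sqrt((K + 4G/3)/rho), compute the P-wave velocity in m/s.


First compute the effective modulus:
K + 4G/3 = 52e9 + 4*23e9/3 = 82666666666.67 Pa
Then divide by density:
82666666666.67 / 2570 = 32166018.1582 Pa/(kg/m^3)
Take the square root:
Vp = sqrt(32166018.1582) = 5671.51 m/s

5671.51


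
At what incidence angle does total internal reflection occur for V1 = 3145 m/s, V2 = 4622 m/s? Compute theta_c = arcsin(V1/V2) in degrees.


V1/V2 = 3145/4622 = 0.680441
theta_c = arcsin(0.680441) = 42.8781 degrees

42.8781


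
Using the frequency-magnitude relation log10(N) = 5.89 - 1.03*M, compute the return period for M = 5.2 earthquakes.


log10(N) = 5.89 - 1.03*5.2 = 0.534
N = 10^0.534 = 3.419794
T = 1/N = 1/3.419794 = 0.2924 years

0.2924


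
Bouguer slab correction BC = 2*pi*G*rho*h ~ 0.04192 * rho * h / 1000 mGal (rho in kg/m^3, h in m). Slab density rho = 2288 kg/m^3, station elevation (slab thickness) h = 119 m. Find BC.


BC = 0.04192 * rho * h / 1000
= 0.04192 * 2288 * 119 / 1000
= 11.4136 mGal

11.4136


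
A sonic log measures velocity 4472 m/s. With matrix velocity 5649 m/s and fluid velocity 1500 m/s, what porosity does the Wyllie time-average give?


1/V - 1/Vm = 1/4472 - 1/5649 = 4.659e-05
1/Vf - 1/Vm = 1/1500 - 1/5649 = 0.00048964
phi = 4.659e-05 / 0.00048964 = 0.0952

0.0952


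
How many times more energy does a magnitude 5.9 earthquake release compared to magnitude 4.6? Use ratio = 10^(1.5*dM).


M2 - M1 = 5.9 - 4.6 = 1.3
1.5 * 1.3 = 1.95
ratio = 10^1.95 = 89.13

89.13


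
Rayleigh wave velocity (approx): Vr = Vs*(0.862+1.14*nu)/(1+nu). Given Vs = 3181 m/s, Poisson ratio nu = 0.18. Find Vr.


Numerator factor = 0.862 + 1.14*0.18 = 1.0672
Denominator = 1 + 0.18 = 1.18
Vr = 3181 * 1.0672 / 1.18 = 2876.92 m/s

2876.92


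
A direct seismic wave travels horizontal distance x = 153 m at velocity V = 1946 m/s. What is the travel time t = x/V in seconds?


t = x / V
= 153 / 1946
= 0.0786 s

0.0786


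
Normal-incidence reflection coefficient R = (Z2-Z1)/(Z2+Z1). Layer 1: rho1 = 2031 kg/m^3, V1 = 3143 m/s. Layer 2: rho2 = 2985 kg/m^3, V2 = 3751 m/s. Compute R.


Z1 = 2031 * 3143 = 6383433
Z2 = 2985 * 3751 = 11196735
R = (11196735 - 6383433) / (11196735 + 6383433) = 4813302 / 17580168 = 0.2738

0.2738


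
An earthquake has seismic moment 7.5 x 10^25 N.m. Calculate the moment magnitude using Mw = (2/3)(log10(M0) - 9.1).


log10(M0) = log10(7.5 x 10^25) = 25.8751
Mw = 2/3 * (25.8751 - 9.1)
= 2/3 * 16.7751
= 11.18

11.18


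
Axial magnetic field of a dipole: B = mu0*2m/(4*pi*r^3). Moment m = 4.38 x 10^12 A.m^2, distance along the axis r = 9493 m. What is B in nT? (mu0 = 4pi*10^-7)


m = 4.38 x 10^12 = 4380000000000 A.m^2
2m = 8760000000000 A.m^2
r^3 = 9493^3 = 855481146157
B = (4pi*10^-7) * 8760000000000 / (4*pi * 855481146157) * 1e9
= 11008140.658179 / 10750293136205.63 * 1e9
= 1023.9852 nT

1023.9852


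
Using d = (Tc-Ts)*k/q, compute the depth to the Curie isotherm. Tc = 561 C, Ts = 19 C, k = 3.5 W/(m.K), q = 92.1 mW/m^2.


T_Curie - T_surf = 561 - 19 = 542 C
Convert q to W/m^2: 92.1 mW/m^2 = 0.0921 W/m^2
d = 542 * 3.5 / 0.0921 = 20597.18 m

20597.18


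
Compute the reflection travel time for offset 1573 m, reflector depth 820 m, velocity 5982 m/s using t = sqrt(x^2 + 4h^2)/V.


x^2 + 4h^2 = 1573^2 + 4*820^2 = 2474329 + 2689600 = 5163929
sqrt(5163929) = 2272.428
t = 2272.428 / 5982 = 0.3799 s

0.3799


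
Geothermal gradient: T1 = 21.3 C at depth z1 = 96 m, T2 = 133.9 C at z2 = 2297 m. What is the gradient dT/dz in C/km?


dT = 133.9 - 21.3 = 112.6 C
dz = 2297 - 96 = 2201 m
gradient = dT/dz * 1000 = 112.6/2201 * 1000 = 51.1586 C/km

51.1586


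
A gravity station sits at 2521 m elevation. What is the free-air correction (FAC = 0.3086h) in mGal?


FAC = 0.3086 * h
= 0.3086 * 2521
= 777.9806 mGal

777.9806


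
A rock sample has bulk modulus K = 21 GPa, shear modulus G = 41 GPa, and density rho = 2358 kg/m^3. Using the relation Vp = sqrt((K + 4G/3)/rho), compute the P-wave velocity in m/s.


First compute the effective modulus:
K + 4G/3 = 21e9 + 4*41e9/3 = 75666666666.67 Pa
Then divide by density:
75666666666.67 / 2358 = 32089341.2496 Pa/(kg/m^3)
Take the square root:
Vp = sqrt(32089341.2496) = 5664.75 m/s

5664.75


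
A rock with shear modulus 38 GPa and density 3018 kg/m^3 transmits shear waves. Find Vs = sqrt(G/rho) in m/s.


Convert G to Pa: G = 38e9 Pa
Compute G/rho = 38e9 / 3018 = 12591119.947
Vs = sqrt(12591119.947) = 3548.4 m/s

3548.4


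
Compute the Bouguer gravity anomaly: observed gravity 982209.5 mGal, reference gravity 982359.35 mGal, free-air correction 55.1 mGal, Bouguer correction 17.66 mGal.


BA = g_obs - g_ref + FAC - BC
= 982209.5 - 982359.35 + 55.1 - 17.66
= -112.41 mGal

-112.41


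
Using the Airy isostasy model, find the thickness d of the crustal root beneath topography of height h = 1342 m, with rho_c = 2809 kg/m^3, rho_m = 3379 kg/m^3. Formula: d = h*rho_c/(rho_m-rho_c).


rho_m - rho_c = 3379 - 2809 = 570
d = 1342 * 2809 / 570
= 3769678 / 570
= 6613.47 m

6613.47


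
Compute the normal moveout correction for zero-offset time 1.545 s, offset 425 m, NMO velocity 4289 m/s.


x/Vnmo = 425/4289 = 0.099091
(x/Vnmo)^2 = 0.009819
t0^2 = 2.387025
sqrt(2.387025 + 0.009819) = 1.548174
dt = 1.548174 - 1.545 = 0.003174

0.003174


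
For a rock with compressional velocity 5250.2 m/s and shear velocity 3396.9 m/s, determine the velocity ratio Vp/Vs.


Vp/Vs = 5250.2 / 3396.9
= 1.5456

1.5456


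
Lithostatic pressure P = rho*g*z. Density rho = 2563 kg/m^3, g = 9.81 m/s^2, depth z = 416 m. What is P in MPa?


P = rho * g * z / 1e6
= 2563 * 9.81 * 416 / 1e6
= 10459500.48 / 1e6
= 10.4595 MPa

10.4595


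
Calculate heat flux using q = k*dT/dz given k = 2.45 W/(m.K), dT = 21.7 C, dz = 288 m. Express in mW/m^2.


q = k * dT / dz * 1000
= 2.45 * 21.7 / 288 * 1000
= 0.184601 * 1000
= 184.6007 mW/m^2

184.6007


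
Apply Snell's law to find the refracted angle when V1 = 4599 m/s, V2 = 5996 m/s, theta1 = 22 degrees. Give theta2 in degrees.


sin(theta1) = sin(22 deg) = 0.374607
sin(theta2) = V2/V1 * sin(theta1) = 5996/4599 * 0.374607 = 0.488398
theta2 = arcsin(0.488398) = 29.2353 degrees

29.2353


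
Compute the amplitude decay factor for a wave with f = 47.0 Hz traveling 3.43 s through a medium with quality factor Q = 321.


pi*f*t/Q = pi*47.0*3.43/321 = 1.577745
A/A0 = exp(-1.577745) = 0.20644

0.20644


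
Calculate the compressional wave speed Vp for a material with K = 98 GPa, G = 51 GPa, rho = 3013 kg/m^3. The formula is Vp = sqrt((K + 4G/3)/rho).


First compute the effective modulus:
K + 4G/3 = 98e9 + 4*51e9/3 = 166000000000.0 Pa
Then divide by density:
166000000000.0 / 3013 = 55094590.1095 Pa/(kg/m^3)
Take the square root:
Vp = sqrt(55094590.1095) = 7422.57 m/s

7422.57


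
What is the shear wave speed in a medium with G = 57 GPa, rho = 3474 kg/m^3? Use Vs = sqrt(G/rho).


Convert G to Pa: G = 57e9 Pa
Compute G/rho = 57e9 / 3474 = 16407599.3092
Vs = sqrt(16407599.3092) = 4050.63 m/s

4050.63


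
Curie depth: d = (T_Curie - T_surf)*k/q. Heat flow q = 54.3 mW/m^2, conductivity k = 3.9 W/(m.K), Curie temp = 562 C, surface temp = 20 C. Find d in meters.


T_Curie - T_surf = 562 - 20 = 542 C
Convert q to W/m^2: 54.3 mW/m^2 = 0.0543 W/m^2
d = 542 * 3.9 / 0.0543 = 38928.18 m

38928.18


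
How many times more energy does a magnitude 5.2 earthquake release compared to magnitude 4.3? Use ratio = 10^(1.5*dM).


M2 - M1 = 5.2 - 4.3 = 0.9
1.5 * 0.9 = 1.35
ratio = 10^1.35 = 22.39

22.39


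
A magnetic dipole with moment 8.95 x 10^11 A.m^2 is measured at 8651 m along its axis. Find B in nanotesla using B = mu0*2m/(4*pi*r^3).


m = 8.95 x 10^11 = 895000000000 A.m^2
2m = 1790000000000 A.m^2
r^3 = 8651^3 = 647439118451
B = (4pi*10^-7) * 1790000000000 / (4*pi * 647439118451) * 1e9
= 2249380.33997 / 8135959912689.25 * 1e9
= 276.4739 nT

276.4739


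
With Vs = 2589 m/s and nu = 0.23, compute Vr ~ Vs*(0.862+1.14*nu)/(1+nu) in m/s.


Numerator factor = 0.862 + 1.14*0.23 = 1.1242
Denominator = 1 + 0.23 = 1.23
Vr = 2589 * 1.1242 / 1.23 = 2366.3 m/s

2366.3


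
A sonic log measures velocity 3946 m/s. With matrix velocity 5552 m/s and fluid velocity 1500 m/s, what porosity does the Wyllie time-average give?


1/V - 1/Vm = 1/3946 - 1/5552 = 7.331e-05
1/Vf - 1/Vm = 1/1500 - 1/5552 = 0.00048655
phi = 7.331e-05 / 0.00048655 = 0.1507

0.1507


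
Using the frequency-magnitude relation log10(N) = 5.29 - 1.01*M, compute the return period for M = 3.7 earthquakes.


log10(N) = 5.29 - 1.01*3.7 = 1.553
N = 10^1.553 = 35.727284
T = 1/N = 1/35.727284 = 0.028 years

0.028


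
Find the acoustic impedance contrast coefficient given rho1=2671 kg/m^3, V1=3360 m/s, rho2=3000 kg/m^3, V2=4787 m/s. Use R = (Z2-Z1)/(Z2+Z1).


Z1 = 2671 * 3360 = 8974560
Z2 = 3000 * 4787 = 14361000
R = (14361000 - 8974560) / (14361000 + 8974560) = 5386440 / 23335560 = 0.2308

0.2308


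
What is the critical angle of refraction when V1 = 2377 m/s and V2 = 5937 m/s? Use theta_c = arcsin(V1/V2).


V1/V2 = 2377/5937 = 0.400371
theta_c = arcsin(0.400371) = 23.6013 degrees

23.6013


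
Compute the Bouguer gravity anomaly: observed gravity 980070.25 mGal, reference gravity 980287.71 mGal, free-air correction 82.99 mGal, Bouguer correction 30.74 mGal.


BA = g_obs - g_ref + FAC - BC
= 980070.25 - 980287.71 + 82.99 - 30.74
= -165.21 mGal

-165.21


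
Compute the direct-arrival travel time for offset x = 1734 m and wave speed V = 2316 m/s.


t = x / V
= 1734 / 2316
= 0.7487 s

0.7487


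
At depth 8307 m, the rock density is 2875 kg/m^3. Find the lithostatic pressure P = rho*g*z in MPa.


P = rho * g * z / 1e6
= 2875 * 9.81 * 8307 / 1e6
= 234288551.25 / 1e6
= 234.2886 MPa

234.2886


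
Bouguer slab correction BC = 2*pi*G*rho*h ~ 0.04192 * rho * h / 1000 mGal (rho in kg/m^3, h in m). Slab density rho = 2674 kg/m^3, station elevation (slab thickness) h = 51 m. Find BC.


BC = 0.04192 * rho * h / 1000
= 0.04192 * 2674 * 51 / 1000
= 5.7168 mGal

5.7168


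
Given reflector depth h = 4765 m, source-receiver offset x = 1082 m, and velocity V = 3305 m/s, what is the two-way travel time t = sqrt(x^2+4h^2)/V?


x^2 + 4h^2 = 1082^2 + 4*4765^2 = 1170724 + 90820900 = 91991624
sqrt(91991624) = 9591.2264
t = 9591.2264 / 3305 = 2.902 s

2.902


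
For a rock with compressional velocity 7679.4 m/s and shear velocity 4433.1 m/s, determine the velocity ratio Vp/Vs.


Vp/Vs = 7679.4 / 4433.1
= 1.7323

1.7323


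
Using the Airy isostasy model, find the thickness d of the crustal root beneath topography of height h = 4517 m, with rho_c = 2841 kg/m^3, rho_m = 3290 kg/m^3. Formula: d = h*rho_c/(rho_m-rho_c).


rho_m - rho_c = 3290 - 2841 = 449
d = 4517 * 2841 / 449
= 12832797 / 449
= 28580.84 m

28580.84


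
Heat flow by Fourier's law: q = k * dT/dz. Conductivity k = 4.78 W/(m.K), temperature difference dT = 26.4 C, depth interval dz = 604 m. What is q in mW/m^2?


q = k * dT / dz * 1000
= 4.78 * 26.4 / 604 * 1000
= 0.208927 * 1000
= 208.9272 mW/m^2

208.9272


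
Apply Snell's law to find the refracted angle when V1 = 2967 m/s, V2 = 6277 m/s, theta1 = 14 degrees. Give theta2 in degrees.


sin(theta1) = sin(14 deg) = 0.241922
sin(theta2) = V2/V1 * sin(theta1) = 6277/2967 * 0.241922 = 0.511811
theta2 = arcsin(0.511811) = 30.7845 degrees

30.7845


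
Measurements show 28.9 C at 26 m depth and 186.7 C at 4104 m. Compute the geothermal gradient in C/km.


dT = 186.7 - 28.9 = 157.8 C
dz = 4104 - 26 = 4078 m
gradient = dT/dz * 1000 = 157.8/4078 * 1000 = 38.6954 C/km

38.6954


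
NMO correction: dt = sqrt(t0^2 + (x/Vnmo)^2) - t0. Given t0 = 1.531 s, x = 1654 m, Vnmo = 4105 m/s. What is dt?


x/Vnmo = 1654/4105 = 0.402923
(x/Vnmo)^2 = 0.162347
t0^2 = 2.343961
sqrt(2.343961 + 0.162347) = 1.583132
dt = 1.583132 - 1.531 = 0.052132

0.052132


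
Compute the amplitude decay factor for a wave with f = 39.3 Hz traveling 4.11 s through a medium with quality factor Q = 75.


pi*f*t/Q = pi*39.3*4.11/75 = 6.76586
A/A0 = exp(-6.76586) = 0.001152

0.001152


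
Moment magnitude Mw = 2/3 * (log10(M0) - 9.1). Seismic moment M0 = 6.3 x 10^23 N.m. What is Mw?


log10(M0) = log10(6.3 x 10^23) = 23.7993
Mw = 2/3 * (23.7993 - 9.1)
= 2/3 * 14.6993
= 9.8

9.8


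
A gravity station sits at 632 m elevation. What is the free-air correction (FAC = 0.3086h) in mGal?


FAC = 0.3086 * h
= 0.3086 * 632
= 195.0352 mGal

195.0352


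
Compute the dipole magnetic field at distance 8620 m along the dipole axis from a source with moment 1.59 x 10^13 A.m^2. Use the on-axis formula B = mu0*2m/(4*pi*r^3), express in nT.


m = 1.59 x 10^13 = 15900000000000 A.m^2
2m = 31800000000000 A.m^2
r^3 = 8620^3 = 640503928000
B = (4pi*10^-7) * 31800000000000 / (4*pi * 640503928000) * 1e9
= 39961058.553662 / 8048809739200.82 * 1e9
= 4964.8407 nT

4964.8407


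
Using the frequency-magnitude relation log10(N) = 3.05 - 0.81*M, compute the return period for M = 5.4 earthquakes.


log10(N) = 3.05 - 0.81*5.4 = -1.324
N = 10^-1.324 = 0.047424
T = 1/N = 1/0.047424 = 21.0863 years

21.0863


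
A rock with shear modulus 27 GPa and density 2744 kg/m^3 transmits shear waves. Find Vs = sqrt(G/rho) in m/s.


Convert G to Pa: G = 27e9 Pa
Compute G/rho = 27e9 / 2744 = 9839650.1458
Vs = sqrt(9839650.1458) = 3136.82 m/s

3136.82


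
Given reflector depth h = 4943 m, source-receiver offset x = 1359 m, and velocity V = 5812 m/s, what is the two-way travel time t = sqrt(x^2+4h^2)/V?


x^2 + 4h^2 = 1359^2 + 4*4943^2 = 1846881 + 97732996 = 99579877
sqrt(99579877) = 9978.9717
t = 9978.9717 / 5812 = 1.717 s

1.717


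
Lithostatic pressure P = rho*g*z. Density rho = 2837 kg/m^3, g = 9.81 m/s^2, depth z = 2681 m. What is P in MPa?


P = rho * g * z / 1e6
= 2837 * 9.81 * 2681 / 1e6
= 74614830.57 / 1e6
= 74.6148 MPa

74.6148


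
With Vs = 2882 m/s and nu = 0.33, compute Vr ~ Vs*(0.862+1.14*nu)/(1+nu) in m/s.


Numerator factor = 0.862 + 1.14*0.33 = 1.2382
Denominator = 1 + 0.33 = 1.33
Vr = 2882 * 1.2382 / 1.33 = 2683.08 m/s

2683.08


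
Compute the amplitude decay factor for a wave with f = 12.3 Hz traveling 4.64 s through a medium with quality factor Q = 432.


pi*f*t/Q = pi*12.3*4.64/432 = 0.415039
A/A0 = exp(-0.415039) = 0.660314

0.660314


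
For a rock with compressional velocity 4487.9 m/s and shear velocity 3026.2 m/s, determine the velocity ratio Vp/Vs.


Vp/Vs = 4487.9 / 3026.2
= 1.483

1.483


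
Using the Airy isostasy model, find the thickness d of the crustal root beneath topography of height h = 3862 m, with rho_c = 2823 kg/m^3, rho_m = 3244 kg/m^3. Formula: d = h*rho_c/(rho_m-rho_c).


rho_m - rho_c = 3244 - 2823 = 421
d = 3862 * 2823 / 421
= 10902426 / 421
= 25896.5 m

25896.5


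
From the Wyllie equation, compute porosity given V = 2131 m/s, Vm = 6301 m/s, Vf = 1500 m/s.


1/V - 1/Vm = 1/2131 - 1/6301 = 0.00031056
1/Vf - 1/Vm = 1/1500 - 1/6301 = 0.00050796
phi = 0.00031056 / 0.00050796 = 0.6114

0.6114


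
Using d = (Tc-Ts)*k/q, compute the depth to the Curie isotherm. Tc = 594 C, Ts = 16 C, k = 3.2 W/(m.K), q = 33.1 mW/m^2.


T_Curie - T_surf = 594 - 16 = 578 C
Convert q to W/m^2: 33.1 mW/m^2 = 0.0331 W/m^2
d = 578 * 3.2 / 0.0331 = 55879.15 m

55879.15


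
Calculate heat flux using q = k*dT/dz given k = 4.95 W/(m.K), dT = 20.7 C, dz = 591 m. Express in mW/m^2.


q = k * dT / dz * 1000
= 4.95 * 20.7 / 591 * 1000
= 0.173376 * 1000
= 173.3756 mW/m^2

173.3756


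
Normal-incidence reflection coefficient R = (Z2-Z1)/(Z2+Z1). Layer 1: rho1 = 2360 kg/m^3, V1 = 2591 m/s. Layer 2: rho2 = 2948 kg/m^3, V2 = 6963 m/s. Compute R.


Z1 = 2360 * 2591 = 6114760
Z2 = 2948 * 6963 = 20526924
R = (20526924 - 6114760) / (20526924 + 6114760) = 14412164 / 26641684 = 0.541

0.541


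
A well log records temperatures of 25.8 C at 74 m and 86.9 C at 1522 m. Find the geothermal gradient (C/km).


dT = 86.9 - 25.8 = 61.1 C
dz = 1522 - 74 = 1448 m
gradient = dT/dz * 1000 = 61.1/1448 * 1000 = 42.1961 C/km

42.1961


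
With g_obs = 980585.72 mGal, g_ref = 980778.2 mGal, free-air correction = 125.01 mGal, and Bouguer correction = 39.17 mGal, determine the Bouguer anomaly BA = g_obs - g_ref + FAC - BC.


BA = g_obs - g_ref + FAC - BC
= 980585.72 - 980778.2 + 125.01 - 39.17
= -106.64 mGal

-106.64


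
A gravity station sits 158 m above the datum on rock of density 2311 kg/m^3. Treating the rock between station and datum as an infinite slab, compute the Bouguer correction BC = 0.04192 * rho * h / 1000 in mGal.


BC = 0.04192 * rho * h / 1000
= 0.04192 * 2311 * 158 / 1000
= 15.3066 mGal

15.3066


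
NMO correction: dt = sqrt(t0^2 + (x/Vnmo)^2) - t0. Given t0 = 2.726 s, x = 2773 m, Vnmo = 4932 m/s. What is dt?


x/Vnmo = 2773/4932 = 0.562247
(x/Vnmo)^2 = 0.316121
t0^2 = 7.431076
sqrt(7.431076 + 0.316121) = 2.783379
dt = 2.783379 - 2.726 = 0.057379

0.057379


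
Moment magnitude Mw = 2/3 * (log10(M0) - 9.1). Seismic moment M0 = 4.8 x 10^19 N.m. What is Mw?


log10(M0) = log10(4.8 x 10^19) = 19.6812
Mw = 2/3 * (19.6812 - 9.1)
= 2/3 * 10.5812
= 7.05

7.05


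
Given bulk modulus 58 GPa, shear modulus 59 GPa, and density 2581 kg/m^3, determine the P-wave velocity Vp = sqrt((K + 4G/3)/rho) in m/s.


First compute the effective modulus:
K + 4G/3 = 58e9 + 4*59e9/3 = 136666666666.67 Pa
Then divide by density:
136666666666.67 / 2581 = 52951052.5636 Pa/(kg/m^3)
Take the square root:
Vp = sqrt(52951052.5636) = 7276.75 m/s

7276.75


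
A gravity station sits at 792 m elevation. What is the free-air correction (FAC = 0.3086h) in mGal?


FAC = 0.3086 * h
= 0.3086 * 792
= 244.4112 mGal

244.4112


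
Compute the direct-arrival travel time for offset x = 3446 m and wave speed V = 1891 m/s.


t = x / V
= 3446 / 1891
= 1.8223 s

1.8223


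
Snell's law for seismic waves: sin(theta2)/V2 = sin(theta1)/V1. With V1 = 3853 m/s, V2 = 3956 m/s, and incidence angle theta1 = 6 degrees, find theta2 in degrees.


sin(theta1) = sin(6 deg) = 0.104528
sin(theta2) = V2/V1 * sin(theta1) = 3956/3853 * 0.104528 = 0.107323
theta2 = arcsin(0.107323) = 6.161 degrees

6.161


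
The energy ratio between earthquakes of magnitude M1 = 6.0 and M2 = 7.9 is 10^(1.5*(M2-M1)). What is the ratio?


M2 - M1 = 7.9 - 6.0 = 1.9
1.5 * 1.9 = 2.85
ratio = 10^2.85 = 707.95

707.95


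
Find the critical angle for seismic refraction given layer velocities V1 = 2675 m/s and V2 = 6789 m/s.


V1/V2 = 2675/6789 = 0.39402
theta_c = arcsin(0.39402) = 23.2049 degrees

23.2049


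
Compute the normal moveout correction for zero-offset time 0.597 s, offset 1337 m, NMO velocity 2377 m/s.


x/Vnmo = 1337/2377 = 0.562474
(x/Vnmo)^2 = 0.316377
t0^2 = 0.356409
sqrt(0.356409 + 0.316377) = 0.820235
dt = 0.820235 - 0.597 = 0.223235

0.223235


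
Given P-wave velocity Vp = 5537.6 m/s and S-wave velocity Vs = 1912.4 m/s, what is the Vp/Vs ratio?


Vp/Vs = 5537.6 / 1912.4
= 2.8956

2.8956


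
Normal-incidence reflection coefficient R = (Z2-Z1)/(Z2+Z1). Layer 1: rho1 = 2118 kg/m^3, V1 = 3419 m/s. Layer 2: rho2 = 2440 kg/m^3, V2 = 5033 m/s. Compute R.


Z1 = 2118 * 3419 = 7241442
Z2 = 2440 * 5033 = 12280520
R = (12280520 - 7241442) / (12280520 + 7241442) = 5039078 / 19521962 = 0.2581

0.2581


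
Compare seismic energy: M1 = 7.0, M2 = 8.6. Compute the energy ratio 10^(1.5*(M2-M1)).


M2 - M1 = 8.6 - 7.0 = 1.6
1.5 * 1.6 = 2.4
ratio = 10^2.4 = 251.19

251.19


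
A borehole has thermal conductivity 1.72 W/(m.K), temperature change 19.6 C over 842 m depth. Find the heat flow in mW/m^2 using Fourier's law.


q = k * dT / dz * 1000
= 1.72 * 19.6 / 842 * 1000
= 0.040038 * 1000
= 40.038 mW/m^2

40.038


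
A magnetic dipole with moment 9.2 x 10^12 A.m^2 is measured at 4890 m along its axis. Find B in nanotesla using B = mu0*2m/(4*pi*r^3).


m = 9.2 x 10^12 = 9200000000000 A.m^2
2m = 18400000000000 A.m^2
r^3 = 4890^3 = 116930169000
B = (4pi*10^-7) * 18400000000000 / (4*pi * 116930169000) * 1e9
= 23122121.930421 / 1469387839653.65 * 1e9
= 15735.8876 nT

15735.8876


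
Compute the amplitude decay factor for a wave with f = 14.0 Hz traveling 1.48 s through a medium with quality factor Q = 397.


pi*f*t/Q = pi*14.0*1.48/397 = 0.163964
A/A0 = exp(-0.163964) = 0.848772

0.848772


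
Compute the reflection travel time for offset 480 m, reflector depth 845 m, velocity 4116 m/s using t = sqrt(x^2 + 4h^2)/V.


x^2 + 4h^2 = 480^2 + 4*845^2 = 230400 + 2856100 = 3086500
sqrt(3086500) = 1756.8438
t = 1756.8438 / 4116 = 0.4268 s

0.4268


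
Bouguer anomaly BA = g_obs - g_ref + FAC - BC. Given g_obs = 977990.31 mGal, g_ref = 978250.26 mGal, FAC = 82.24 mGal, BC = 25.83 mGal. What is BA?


BA = g_obs - g_ref + FAC - BC
= 977990.31 - 978250.26 + 82.24 - 25.83
= -203.54 mGal

-203.54


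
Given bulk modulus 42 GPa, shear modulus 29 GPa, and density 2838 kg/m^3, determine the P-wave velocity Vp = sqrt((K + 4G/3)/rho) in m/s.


First compute the effective modulus:
K + 4G/3 = 42e9 + 4*29e9/3 = 80666666666.67 Pa
Then divide by density:
80666666666.67 / 2838 = 28423772.6098 Pa/(kg/m^3)
Take the square root:
Vp = sqrt(28423772.6098) = 5331.39 m/s

5331.39


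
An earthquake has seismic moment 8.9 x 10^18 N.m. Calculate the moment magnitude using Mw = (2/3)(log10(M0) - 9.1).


log10(M0) = log10(8.9 x 10^18) = 18.9494
Mw = 2/3 * (18.9494 - 9.1)
= 2/3 * 9.8494
= 6.57

6.57


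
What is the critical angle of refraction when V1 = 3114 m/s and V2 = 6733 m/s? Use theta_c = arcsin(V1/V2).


V1/V2 = 3114/6733 = 0.462498
theta_c = arcsin(0.462498) = 27.5484 degrees

27.5484


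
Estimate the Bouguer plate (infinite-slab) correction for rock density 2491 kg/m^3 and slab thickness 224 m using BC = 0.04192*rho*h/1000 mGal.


BC = 0.04192 * rho * h / 1000
= 0.04192 * 2491 * 224 / 1000
= 23.3907 mGal

23.3907


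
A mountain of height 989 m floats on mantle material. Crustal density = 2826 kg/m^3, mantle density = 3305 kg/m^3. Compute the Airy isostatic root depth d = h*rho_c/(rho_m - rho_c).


rho_m - rho_c = 3305 - 2826 = 479
d = 989 * 2826 / 479
= 2794914 / 479
= 5834.89 m

5834.89


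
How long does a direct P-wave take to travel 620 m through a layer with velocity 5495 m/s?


t = x / V
= 620 / 5495
= 0.1128 s

0.1128


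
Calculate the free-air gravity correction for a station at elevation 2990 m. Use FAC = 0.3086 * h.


FAC = 0.3086 * h
= 0.3086 * 2990
= 922.714 mGal

922.714


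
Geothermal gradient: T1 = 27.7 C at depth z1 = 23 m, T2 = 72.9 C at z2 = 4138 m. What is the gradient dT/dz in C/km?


dT = 72.9 - 27.7 = 45.2 C
dz = 4138 - 23 = 4115 m
gradient = dT/dz * 1000 = 45.2/4115 * 1000 = 10.9842 C/km

10.9842


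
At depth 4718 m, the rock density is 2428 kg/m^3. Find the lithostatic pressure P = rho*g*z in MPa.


P = rho * g * z / 1e6
= 2428 * 9.81 * 4718 / 1e6
= 112376532.24 / 1e6
= 112.3765 MPa

112.3765


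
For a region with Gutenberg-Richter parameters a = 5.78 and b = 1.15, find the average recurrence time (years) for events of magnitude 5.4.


log10(N) = 5.78 - 1.15*5.4 = -0.43
N = 10^-0.43 = 0.371535
T = 1/N = 1/0.371535 = 2.6915 years

2.6915


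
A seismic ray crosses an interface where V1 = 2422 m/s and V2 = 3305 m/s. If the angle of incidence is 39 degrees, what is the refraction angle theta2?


sin(theta1) = sin(39 deg) = 0.62932
sin(theta2) = V2/V1 * sin(theta1) = 3305/2422 * 0.62932 = 0.858755
theta2 = arcsin(0.858755) = 59.177 degrees

59.177


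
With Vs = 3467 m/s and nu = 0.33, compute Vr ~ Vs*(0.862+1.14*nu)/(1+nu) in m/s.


Numerator factor = 0.862 + 1.14*0.33 = 1.2382
Denominator = 1 + 0.33 = 1.33
Vr = 3467 * 1.2382 / 1.33 = 3227.7 m/s

3227.7


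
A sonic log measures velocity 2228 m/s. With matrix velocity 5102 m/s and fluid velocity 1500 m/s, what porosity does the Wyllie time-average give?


1/V - 1/Vm = 1/2228 - 1/5102 = 0.00025283
1/Vf - 1/Vm = 1/1500 - 1/5102 = 0.00047067
phi = 0.00025283 / 0.00047067 = 0.5372

0.5372


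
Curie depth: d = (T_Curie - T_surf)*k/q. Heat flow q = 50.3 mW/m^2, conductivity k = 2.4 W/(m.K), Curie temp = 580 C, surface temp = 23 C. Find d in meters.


T_Curie - T_surf = 580 - 23 = 557 C
Convert q to W/m^2: 50.3 mW/m^2 = 0.0503 W/m^2
d = 557 * 2.4 / 0.0503 = 26576.54 m

26576.54


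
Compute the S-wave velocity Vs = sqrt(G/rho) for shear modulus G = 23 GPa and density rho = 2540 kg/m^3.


Convert G to Pa: G = 23e9 Pa
Compute G/rho = 23e9 / 2540 = 9055118.1102
Vs = sqrt(9055118.1102) = 3009.17 m/s

3009.17


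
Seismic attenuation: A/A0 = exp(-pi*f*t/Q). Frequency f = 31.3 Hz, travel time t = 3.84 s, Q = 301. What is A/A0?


pi*f*t/Q = pi*31.3*3.84/301 = 1.254466
A/A0 = exp(-1.254466) = 0.285228

0.285228


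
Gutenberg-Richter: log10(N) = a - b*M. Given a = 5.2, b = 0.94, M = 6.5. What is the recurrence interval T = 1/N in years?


log10(N) = 5.2 - 0.94*6.5 = -0.91
N = 10^-0.91 = 0.123027
T = 1/N = 1/0.123027 = 8.1283 years

8.1283


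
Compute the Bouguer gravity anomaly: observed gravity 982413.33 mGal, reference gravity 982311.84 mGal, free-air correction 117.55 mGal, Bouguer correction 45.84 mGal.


BA = g_obs - g_ref + FAC - BC
= 982413.33 - 982311.84 + 117.55 - 45.84
= 173.2 mGal

173.2


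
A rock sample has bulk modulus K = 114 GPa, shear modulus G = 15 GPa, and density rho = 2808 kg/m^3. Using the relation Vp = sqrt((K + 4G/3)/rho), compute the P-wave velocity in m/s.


First compute the effective modulus:
K + 4G/3 = 114e9 + 4*15e9/3 = 134000000000.0 Pa
Then divide by density:
134000000000.0 / 2808 = 47720797.7208 Pa/(kg/m^3)
Take the square root:
Vp = sqrt(47720797.7208) = 6908.02 m/s

6908.02


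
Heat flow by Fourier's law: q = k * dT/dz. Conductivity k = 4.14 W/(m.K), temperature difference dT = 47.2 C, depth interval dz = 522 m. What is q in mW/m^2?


q = k * dT / dz * 1000
= 4.14 * 47.2 / 522 * 1000
= 0.374345 * 1000
= 374.3448 mW/m^2

374.3448


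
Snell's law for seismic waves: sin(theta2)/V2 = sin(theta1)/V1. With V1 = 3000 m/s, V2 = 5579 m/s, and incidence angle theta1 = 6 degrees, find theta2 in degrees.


sin(theta1) = sin(6 deg) = 0.104528
sin(theta2) = V2/V1 * sin(theta1) = 5579/3000 * 0.104528 = 0.194388
theta2 = arcsin(0.194388) = 11.209 degrees

11.209


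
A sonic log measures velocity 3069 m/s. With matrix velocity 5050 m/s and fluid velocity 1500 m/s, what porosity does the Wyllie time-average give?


1/V - 1/Vm = 1/3069 - 1/5050 = 0.00012782
1/Vf - 1/Vm = 1/1500 - 1/5050 = 0.00046865
phi = 0.00012782 / 0.00046865 = 0.2727

0.2727
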